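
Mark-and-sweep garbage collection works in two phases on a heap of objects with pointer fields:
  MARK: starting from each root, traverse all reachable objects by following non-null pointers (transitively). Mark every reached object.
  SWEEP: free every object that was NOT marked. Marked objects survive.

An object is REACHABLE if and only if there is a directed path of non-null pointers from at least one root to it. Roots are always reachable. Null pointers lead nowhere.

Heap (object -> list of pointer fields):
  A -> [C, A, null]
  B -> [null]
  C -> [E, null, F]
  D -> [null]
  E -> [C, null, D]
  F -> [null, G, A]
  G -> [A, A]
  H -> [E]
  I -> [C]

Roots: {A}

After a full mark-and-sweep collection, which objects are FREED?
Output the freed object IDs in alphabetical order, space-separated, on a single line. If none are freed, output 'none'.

Roots: A
Mark A: refs=C A null, marked=A
Mark C: refs=E null F, marked=A C
Mark E: refs=C null D, marked=A C E
Mark F: refs=null G A, marked=A C E F
Mark D: refs=null, marked=A C D E F
Mark G: refs=A A, marked=A C D E F G
Unmarked (collected): B H I

Answer: B H I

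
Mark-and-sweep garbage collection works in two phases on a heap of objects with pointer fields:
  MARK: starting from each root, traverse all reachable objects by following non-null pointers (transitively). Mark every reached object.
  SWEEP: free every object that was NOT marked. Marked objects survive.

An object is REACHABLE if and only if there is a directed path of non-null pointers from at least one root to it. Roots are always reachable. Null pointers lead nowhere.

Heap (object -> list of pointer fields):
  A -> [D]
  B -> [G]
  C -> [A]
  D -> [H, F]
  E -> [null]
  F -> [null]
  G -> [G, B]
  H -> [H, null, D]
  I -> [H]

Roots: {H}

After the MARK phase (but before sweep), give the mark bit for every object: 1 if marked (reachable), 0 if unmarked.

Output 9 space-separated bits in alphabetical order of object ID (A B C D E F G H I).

Roots: H
Mark H: refs=H null D, marked=H
Mark D: refs=H F, marked=D H
Mark F: refs=null, marked=D F H
Unmarked (collected): A B C E G I

Answer: 0 0 0 1 0 1 0 1 0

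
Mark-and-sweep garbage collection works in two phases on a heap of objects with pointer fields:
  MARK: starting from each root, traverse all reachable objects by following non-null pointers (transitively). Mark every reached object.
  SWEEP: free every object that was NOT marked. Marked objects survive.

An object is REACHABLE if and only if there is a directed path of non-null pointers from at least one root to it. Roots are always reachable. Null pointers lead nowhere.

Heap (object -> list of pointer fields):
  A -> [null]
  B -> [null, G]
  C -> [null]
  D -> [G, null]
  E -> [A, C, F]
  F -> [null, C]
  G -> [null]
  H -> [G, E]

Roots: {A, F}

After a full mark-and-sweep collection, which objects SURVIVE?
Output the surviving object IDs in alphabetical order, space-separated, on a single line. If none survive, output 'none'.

Roots: A F
Mark A: refs=null, marked=A
Mark F: refs=null C, marked=A F
Mark C: refs=null, marked=A C F
Unmarked (collected): B D E G H

Answer: A C F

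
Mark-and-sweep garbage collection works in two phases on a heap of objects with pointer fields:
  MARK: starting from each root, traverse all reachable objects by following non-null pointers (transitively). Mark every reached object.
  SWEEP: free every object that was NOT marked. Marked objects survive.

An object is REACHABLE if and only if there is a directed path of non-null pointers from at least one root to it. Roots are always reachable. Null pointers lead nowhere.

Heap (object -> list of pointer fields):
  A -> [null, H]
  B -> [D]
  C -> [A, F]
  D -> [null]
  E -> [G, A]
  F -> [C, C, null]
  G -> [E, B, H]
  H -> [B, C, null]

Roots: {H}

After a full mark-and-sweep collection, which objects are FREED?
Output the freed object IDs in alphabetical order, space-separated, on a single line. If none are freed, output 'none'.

Answer: E G

Derivation:
Roots: H
Mark H: refs=B C null, marked=H
Mark B: refs=D, marked=B H
Mark C: refs=A F, marked=B C H
Mark D: refs=null, marked=B C D H
Mark A: refs=null H, marked=A B C D H
Mark F: refs=C C null, marked=A B C D F H
Unmarked (collected): E G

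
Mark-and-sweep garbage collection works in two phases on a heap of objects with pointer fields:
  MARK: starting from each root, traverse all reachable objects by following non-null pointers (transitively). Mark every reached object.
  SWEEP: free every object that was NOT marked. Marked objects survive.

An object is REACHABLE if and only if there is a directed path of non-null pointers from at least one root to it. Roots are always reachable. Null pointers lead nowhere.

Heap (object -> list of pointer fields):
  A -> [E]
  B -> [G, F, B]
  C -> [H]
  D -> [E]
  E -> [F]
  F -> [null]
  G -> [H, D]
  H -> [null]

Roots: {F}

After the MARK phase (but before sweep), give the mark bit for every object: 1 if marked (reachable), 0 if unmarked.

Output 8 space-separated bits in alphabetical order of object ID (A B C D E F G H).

Roots: F
Mark F: refs=null, marked=F
Unmarked (collected): A B C D E G H

Answer: 0 0 0 0 0 1 0 0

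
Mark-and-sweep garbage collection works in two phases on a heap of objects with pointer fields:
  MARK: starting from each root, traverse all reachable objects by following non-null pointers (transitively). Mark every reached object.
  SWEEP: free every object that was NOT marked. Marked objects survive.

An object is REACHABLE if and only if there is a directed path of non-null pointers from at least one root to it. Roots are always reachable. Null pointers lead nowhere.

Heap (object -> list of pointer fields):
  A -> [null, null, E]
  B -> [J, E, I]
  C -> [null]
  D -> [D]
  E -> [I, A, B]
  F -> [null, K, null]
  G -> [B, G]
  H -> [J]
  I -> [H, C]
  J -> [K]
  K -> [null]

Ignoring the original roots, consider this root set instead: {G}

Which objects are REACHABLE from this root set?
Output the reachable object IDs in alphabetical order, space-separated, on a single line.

Roots: G
Mark G: refs=B G, marked=G
Mark B: refs=J E I, marked=B G
Mark J: refs=K, marked=B G J
Mark E: refs=I A B, marked=B E G J
Mark I: refs=H C, marked=B E G I J
Mark K: refs=null, marked=B E G I J K
Mark A: refs=null null E, marked=A B E G I J K
Mark H: refs=J, marked=A B E G H I J K
Mark C: refs=null, marked=A B C E G H I J K
Unmarked (collected): D F

Answer: A B C E G H I J K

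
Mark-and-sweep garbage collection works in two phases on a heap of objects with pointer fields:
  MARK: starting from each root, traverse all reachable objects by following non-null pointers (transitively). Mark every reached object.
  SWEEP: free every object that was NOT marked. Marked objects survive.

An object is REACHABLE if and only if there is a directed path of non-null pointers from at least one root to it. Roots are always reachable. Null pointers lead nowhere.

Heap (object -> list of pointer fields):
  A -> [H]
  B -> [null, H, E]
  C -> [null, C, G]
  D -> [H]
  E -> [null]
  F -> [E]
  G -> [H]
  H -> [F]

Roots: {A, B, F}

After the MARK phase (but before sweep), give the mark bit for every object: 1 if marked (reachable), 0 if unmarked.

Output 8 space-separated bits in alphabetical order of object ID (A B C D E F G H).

Answer: 1 1 0 0 1 1 0 1

Derivation:
Roots: A B F
Mark A: refs=H, marked=A
Mark B: refs=null H E, marked=A B
Mark F: refs=E, marked=A B F
Mark H: refs=F, marked=A B F H
Mark E: refs=null, marked=A B E F H
Unmarked (collected): C D G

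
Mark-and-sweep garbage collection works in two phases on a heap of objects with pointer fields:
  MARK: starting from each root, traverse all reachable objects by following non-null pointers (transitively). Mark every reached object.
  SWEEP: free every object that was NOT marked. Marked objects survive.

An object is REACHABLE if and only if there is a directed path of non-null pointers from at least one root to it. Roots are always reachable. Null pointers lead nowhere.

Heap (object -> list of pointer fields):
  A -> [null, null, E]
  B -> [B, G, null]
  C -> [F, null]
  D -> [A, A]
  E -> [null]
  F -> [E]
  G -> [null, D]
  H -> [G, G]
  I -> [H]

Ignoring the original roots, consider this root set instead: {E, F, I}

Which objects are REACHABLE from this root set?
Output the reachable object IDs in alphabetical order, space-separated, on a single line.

Answer: A D E F G H I

Derivation:
Roots: E F I
Mark E: refs=null, marked=E
Mark F: refs=E, marked=E F
Mark I: refs=H, marked=E F I
Mark H: refs=G G, marked=E F H I
Mark G: refs=null D, marked=E F G H I
Mark D: refs=A A, marked=D E F G H I
Mark A: refs=null null E, marked=A D E F G H I
Unmarked (collected): B C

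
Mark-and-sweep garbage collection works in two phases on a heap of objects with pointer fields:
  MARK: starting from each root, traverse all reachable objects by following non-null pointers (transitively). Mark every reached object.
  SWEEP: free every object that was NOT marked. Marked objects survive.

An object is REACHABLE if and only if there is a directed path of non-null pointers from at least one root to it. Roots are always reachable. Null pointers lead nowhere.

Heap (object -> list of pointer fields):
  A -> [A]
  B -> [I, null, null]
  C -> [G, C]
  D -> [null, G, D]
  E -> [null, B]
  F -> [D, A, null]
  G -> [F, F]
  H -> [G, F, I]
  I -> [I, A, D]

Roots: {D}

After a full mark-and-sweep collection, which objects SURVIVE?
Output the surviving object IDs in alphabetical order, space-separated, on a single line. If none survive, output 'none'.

Roots: D
Mark D: refs=null G D, marked=D
Mark G: refs=F F, marked=D G
Mark F: refs=D A null, marked=D F G
Mark A: refs=A, marked=A D F G
Unmarked (collected): B C E H I

Answer: A D F G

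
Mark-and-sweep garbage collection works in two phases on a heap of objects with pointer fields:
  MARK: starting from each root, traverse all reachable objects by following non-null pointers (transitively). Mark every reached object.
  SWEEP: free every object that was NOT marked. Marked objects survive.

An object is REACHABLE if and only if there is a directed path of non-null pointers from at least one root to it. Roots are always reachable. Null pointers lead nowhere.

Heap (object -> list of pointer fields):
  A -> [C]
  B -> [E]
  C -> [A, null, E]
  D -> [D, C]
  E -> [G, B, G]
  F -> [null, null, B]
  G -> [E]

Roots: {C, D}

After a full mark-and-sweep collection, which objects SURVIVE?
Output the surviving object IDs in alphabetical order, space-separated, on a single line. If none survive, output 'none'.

Roots: C D
Mark C: refs=A null E, marked=C
Mark D: refs=D C, marked=C D
Mark A: refs=C, marked=A C D
Mark E: refs=G B G, marked=A C D E
Mark G: refs=E, marked=A C D E G
Mark B: refs=E, marked=A B C D E G
Unmarked (collected): F

Answer: A B C D E G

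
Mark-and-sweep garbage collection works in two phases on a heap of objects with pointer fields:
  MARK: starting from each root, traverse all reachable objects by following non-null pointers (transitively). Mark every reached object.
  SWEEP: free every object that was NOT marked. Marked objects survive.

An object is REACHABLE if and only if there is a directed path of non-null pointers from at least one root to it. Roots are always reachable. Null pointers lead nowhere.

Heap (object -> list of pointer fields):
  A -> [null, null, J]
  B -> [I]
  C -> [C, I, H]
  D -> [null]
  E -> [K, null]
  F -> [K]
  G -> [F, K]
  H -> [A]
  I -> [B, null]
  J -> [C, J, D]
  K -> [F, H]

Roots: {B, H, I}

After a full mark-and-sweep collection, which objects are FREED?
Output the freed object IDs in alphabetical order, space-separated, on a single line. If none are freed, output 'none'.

Answer: E F G K

Derivation:
Roots: B H I
Mark B: refs=I, marked=B
Mark H: refs=A, marked=B H
Mark I: refs=B null, marked=B H I
Mark A: refs=null null J, marked=A B H I
Mark J: refs=C J D, marked=A B H I J
Mark C: refs=C I H, marked=A B C H I J
Mark D: refs=null, marked=A B C D H I J
Unmarked (collected): E F G K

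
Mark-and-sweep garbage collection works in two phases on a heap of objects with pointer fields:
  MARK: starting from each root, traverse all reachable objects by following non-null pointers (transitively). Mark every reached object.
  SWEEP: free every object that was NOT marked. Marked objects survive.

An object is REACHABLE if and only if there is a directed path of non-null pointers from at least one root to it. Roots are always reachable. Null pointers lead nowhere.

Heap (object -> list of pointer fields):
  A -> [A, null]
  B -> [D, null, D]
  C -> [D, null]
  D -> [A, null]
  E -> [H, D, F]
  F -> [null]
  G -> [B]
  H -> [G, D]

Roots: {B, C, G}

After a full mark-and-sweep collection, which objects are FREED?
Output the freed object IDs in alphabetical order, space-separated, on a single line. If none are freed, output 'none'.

Roots: B C G
Mark B: refs=D null D, marked=B
Mark C: refs=D null, marked=B C
Mark G: refs=B, marked=B C G
Mark D: refs=A null, marked=B C D G
Mark A: refs=A null, marked=A B C D G
Unmarked (collected): E F H

Answer: E F H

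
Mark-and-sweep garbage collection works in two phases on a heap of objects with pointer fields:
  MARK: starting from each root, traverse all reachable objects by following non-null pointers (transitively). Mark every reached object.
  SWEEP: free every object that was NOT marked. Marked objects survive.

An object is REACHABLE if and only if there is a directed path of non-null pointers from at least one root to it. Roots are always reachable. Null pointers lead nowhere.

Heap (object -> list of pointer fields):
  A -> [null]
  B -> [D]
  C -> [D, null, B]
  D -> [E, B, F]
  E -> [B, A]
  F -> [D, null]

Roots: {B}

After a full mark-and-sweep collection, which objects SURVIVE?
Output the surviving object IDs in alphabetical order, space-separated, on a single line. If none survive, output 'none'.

Roots: B
Mark B: refs=D, marked=B
Mark D: refs=E B F, marked=B D
Mark E: refs=B A, marked=B D E
Mark F: refs=D null, marked=B D E F
Mark A: refs=null, marked=A B D E F
Unmarked (collected): C

Answer: A B D E F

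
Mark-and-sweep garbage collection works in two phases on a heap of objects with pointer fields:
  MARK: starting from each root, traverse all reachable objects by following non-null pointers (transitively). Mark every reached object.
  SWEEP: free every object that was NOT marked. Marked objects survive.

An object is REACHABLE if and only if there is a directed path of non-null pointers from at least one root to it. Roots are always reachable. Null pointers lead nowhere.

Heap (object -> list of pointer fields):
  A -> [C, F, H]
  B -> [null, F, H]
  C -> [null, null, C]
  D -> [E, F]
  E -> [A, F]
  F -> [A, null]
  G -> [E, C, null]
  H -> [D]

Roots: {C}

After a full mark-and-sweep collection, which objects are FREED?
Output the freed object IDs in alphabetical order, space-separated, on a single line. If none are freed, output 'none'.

Roots: C
Mark C: refs=null null C, marked=C
Unmarked (collected): A B D E F G H

Answer: A B D E F G H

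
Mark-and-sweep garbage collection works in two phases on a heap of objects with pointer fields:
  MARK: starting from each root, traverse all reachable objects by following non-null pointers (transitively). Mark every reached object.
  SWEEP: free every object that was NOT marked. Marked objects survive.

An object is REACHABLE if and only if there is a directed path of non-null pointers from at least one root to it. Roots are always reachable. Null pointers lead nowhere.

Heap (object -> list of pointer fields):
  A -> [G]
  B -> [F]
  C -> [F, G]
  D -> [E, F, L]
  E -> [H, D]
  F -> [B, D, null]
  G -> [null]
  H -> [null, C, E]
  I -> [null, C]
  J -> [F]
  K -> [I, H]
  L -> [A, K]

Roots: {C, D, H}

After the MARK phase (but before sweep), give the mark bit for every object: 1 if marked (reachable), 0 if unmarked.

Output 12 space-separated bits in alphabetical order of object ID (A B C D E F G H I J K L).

Roots: C D H
Mark C: refs=F G, marked=C
Mark D: refs=E F L, marked=C D
Mark H: refs=null C E, marked=C D H
Mark F: refs=B D null, marked=C D F H
Mark G: refs=null, marked=C D F G H
Mark E: refs=H D, marked=C D E F G H
Mark L: refs=A K, marked=C D E F G H L
Mark B: refs=F, marked=B C D E F G H L
Mark A: refs=G, marked=A B C D E F G H L
Mark K: refs=I H, marked=A B C D E F G H K L
Mark I: refs=null C, marked=A B C D E F G H I K L
Unmarked (collected): J

Answer: 1 1 1 1 1 1 1 1 1 0 1 1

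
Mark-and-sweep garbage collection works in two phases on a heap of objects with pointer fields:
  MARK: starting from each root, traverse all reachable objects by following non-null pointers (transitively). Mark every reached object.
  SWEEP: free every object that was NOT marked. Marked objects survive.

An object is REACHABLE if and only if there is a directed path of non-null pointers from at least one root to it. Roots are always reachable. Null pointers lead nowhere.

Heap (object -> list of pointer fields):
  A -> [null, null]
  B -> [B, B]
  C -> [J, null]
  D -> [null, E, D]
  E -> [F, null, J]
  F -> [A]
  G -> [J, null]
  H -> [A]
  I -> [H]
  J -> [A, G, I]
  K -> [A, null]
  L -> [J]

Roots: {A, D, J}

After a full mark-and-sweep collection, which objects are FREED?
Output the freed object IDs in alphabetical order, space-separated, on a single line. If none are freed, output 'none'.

Answer: B C K L

Derivation:
Roots: A D J
Mark A: refs=null null, marked=A
Mark D: refs=null E D, marked=A D
Mark J: refs=A G I, marked=A D J
Mark E: refs=F null J, marked=A D E J
Mark G: refs=J null, marked=A D E G J
Mark I: refs=H, marked=A D E G I J
Mark F: refs=A, marked=A D E F G I J
Mark H: refs=A, marked=A D E F G H I J
Unmarked (collected): B C K L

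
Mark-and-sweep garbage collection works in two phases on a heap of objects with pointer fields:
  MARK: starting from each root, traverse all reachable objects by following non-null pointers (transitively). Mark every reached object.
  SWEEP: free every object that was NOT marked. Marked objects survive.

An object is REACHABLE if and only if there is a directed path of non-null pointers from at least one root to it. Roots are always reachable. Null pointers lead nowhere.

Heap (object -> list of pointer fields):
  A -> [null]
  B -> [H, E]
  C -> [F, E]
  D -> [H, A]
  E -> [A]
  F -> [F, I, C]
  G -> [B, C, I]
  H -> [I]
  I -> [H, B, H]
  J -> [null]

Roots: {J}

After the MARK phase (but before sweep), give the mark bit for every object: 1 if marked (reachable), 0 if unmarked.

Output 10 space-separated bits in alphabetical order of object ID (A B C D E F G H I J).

Roots: J
Mark J: refs=null, marked=J
Unmarked (collected): A B C D E F G H I

Answer: 0 0 0 0 0 0 0 0 0 1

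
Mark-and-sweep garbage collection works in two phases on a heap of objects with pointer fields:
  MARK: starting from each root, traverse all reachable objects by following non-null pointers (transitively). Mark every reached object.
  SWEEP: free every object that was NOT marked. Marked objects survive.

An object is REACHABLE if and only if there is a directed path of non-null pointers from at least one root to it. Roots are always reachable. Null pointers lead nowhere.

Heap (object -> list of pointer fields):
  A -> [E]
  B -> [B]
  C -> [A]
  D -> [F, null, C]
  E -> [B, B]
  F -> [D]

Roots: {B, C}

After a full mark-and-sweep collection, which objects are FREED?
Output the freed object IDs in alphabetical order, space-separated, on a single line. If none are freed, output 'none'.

Roots: B C
Mark B: refs=B, marked=B
Mark C: refs=A, marked=B C
Mark A: refs=E, marked=A B C
Mark E: refs=B B, marked=A B C E
Unmarked (collected): D F

Answer: D F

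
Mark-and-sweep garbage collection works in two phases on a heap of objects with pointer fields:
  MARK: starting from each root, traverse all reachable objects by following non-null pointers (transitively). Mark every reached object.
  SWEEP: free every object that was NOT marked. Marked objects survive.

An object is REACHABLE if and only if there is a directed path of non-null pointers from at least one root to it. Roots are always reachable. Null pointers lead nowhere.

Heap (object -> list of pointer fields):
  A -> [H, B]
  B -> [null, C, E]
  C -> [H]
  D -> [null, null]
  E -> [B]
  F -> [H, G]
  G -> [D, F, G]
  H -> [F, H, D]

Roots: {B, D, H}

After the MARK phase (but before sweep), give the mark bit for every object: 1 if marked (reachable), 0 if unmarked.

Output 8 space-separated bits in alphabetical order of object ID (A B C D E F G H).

Roots: B D H
Mark B: refs=null C E, marked=B
Mark D: refs=null null, marked=B D
Mark H: refs=F H D, marked=B D H
Mark C: refs=H, marked=B C D H
Mark E: refs=B, marked=B C D E H
Mark F: refs=H G, marked=B C D E F H
Mark G: refs=D F G, marked=B C D E F G H
Unmarked (collected): A

Answer: 0 1 1 1 1 1 1 1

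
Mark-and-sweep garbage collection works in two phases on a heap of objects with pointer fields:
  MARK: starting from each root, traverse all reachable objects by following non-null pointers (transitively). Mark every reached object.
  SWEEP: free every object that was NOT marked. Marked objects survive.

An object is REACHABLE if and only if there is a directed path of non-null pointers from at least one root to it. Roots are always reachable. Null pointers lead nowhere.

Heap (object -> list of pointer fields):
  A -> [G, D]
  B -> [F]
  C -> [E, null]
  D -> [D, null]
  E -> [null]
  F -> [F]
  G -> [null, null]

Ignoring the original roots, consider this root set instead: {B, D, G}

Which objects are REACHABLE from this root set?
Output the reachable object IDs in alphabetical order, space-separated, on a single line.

Answer: B D F G

Derivation:
Roots: B D G
Mark B: refs=F, marked=B
Mark D: refs=D null, marked=B D
Mark G: refs=null null, marked=B D G
Mark F: refs=F, marked=B D F G
Unmarked (collected): A C E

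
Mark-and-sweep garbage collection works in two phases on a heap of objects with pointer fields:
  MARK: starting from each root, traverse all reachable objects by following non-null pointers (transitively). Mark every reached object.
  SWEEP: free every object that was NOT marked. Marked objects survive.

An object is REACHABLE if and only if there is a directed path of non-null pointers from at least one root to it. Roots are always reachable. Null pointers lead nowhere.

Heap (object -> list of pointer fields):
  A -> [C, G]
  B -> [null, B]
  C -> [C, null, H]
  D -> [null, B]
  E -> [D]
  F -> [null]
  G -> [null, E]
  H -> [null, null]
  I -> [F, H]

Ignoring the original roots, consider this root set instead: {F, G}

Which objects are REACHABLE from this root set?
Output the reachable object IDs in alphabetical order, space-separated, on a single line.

Roots: F G
Mark F: refs=null, marked=F
Mark G: refs=null E, marked=F G
Mark E: refs=D, marked=E F G
Mark D: refs=null B, marked=D E F G
Mark B: refs=null B, marked=B D E F G
Unmarked (collected): A C H I

Answer: B D E F G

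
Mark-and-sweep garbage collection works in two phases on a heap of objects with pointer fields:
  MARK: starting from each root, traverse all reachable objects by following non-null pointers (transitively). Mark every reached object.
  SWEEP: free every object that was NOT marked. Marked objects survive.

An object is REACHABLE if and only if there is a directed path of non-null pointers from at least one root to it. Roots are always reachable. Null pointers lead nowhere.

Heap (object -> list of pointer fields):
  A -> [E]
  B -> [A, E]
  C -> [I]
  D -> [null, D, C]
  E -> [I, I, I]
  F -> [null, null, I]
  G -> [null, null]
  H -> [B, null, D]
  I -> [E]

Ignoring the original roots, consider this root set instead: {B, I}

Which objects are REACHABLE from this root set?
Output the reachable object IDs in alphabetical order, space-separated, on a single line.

Answer: A B E I

Derivation:
Roots: B I
Mark B: refs=A E, marked=B
Mark I: refs=E, marked=B I
Mark A: refs=E, marked=A B I
Mark E: refs=I I I, marked=A B E I
Unmarked (collected): C D F G H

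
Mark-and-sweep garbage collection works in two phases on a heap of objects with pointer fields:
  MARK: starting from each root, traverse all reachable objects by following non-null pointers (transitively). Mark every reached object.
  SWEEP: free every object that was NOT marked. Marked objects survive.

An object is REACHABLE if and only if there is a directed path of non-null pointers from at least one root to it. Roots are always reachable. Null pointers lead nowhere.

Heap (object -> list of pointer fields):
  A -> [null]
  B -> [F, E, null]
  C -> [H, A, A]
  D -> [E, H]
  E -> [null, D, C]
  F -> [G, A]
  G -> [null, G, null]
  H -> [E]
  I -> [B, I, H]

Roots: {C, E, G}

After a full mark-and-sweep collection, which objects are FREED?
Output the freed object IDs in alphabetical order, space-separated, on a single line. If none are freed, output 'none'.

Roots: C E G
Mark C: refs=H A A, marked=C
Mark E: refs=null D C, marked=C E
Mark G: refs=null G null, marked=C E G
Mark H: refs=E, marked=C E G H
Mark A: refs=null, marked=A C E G H
Mark D: refs=E H, marked=A C D E G H
Unmarked (collected): B F I

Answer: B F I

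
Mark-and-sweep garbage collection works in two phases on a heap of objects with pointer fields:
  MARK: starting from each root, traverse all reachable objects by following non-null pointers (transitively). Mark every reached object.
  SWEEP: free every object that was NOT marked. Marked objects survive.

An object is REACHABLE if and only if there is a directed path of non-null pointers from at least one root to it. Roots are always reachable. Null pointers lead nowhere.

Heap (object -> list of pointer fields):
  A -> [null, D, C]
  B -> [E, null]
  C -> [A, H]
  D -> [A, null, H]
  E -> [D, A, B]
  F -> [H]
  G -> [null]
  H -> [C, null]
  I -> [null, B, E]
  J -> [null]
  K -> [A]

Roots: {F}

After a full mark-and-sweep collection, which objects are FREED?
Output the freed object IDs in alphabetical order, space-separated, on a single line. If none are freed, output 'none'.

Answer: B E G I J K

Derivation:
Roots: F
Mark F: refs=H, marked=F
Mark H: refs=C null, marked=F H
Mark C: refs=A H, marked=C F H
Mark A: refs=null D C, marked=A C F H
Mark D: refs=A null H, marked=A C D F H
Unmarked (collected): B E G I J K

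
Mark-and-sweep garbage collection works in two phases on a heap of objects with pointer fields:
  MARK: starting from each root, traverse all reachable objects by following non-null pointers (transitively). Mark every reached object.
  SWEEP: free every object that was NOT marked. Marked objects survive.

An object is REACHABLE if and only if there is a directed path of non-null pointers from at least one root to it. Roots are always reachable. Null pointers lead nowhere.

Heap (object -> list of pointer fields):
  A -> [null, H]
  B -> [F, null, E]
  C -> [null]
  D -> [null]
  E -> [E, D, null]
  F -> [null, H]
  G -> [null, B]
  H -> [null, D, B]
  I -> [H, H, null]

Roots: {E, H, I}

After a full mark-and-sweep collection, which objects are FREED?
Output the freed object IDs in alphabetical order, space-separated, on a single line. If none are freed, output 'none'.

Roots: E H I
Mark E: refs=E D null, marked=E
Mark H: refs=null D B, marked=E H
Mark I: refs=H H null, marked=E H I
Mark D: refs=null, marked=D E H I
Mark B: refs=F null E, marked=B D E H I
Mark F: refs=null H, marked=B D E F H I
Unmarked (collected): A C G

Answer: A C G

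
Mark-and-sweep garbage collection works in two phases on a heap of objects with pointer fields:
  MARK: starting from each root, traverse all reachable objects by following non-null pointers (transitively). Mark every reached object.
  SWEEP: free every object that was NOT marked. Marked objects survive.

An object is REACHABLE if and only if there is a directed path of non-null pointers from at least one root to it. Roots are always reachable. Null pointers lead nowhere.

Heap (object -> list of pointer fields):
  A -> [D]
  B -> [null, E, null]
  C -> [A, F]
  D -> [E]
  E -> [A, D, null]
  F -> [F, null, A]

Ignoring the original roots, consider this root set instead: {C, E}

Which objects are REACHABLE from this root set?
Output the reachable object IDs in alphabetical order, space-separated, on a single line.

Roots: C E
Mark C: refs=A F, marked=C
Mark E: refs=A D null, marked=C E
Mark A: refs=D, marked=A C E
Mark F: refs=F null A, marked=A C E F
Mark D: refs=E, marked=A C D E F
Unmarked (collected): B

Answer: A C D E F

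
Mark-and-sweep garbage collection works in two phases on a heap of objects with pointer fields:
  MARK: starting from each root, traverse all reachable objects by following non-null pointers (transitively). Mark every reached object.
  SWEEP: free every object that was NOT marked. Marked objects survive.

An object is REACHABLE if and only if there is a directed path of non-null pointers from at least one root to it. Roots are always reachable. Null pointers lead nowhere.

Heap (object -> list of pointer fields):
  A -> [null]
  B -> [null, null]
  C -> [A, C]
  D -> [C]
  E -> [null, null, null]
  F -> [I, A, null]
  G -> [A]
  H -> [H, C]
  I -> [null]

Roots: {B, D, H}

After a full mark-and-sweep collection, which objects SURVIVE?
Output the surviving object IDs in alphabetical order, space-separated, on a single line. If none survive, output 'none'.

Roots: B D H
Mark B: refs=null null, marked=B
Mark D: refs=C, marked=B D
Mark H: refs=H C, marked=B D H
Mark C: refs=A C, marked=B C D H
Mark A: refs=null, marked=A B C D H
Unmarked (collected): E F G I

Answer: A B C D H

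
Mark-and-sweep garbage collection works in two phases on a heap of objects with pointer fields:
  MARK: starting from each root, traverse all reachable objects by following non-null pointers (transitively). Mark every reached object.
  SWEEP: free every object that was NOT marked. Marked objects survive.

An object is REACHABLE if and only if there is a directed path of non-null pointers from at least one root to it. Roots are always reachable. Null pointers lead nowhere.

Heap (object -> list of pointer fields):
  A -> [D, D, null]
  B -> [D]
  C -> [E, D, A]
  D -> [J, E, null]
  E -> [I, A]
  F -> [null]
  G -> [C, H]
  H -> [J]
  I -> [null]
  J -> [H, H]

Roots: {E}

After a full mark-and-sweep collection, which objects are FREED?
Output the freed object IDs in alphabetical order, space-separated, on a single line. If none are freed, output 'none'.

Roots: E
Mark E: refs=I A, marked=E
Mark I: refs=null, marked=E I
Mark A: refs=D D null, marked=A E I
Mark D: refs=J E null, marked=A D E I
Mark J: refs=H H, marked=A D E I J
Mark H: refs=J, marked=A D E H I J
Unmarked (collected): B C F G

Answer: B C F G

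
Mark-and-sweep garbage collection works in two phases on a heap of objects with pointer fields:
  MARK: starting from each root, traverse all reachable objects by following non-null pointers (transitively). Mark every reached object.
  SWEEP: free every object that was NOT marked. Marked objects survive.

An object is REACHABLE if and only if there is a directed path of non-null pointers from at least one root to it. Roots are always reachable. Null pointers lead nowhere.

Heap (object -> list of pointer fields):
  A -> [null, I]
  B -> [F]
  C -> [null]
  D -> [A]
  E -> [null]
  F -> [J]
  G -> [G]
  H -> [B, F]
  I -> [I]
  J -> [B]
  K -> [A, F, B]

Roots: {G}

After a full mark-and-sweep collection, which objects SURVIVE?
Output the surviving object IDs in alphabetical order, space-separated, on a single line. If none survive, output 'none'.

Answer: G

Derivation:
Roots: G
Mark G: refs=G, marked=G
Unmarked (collected): A B C D E F H I J K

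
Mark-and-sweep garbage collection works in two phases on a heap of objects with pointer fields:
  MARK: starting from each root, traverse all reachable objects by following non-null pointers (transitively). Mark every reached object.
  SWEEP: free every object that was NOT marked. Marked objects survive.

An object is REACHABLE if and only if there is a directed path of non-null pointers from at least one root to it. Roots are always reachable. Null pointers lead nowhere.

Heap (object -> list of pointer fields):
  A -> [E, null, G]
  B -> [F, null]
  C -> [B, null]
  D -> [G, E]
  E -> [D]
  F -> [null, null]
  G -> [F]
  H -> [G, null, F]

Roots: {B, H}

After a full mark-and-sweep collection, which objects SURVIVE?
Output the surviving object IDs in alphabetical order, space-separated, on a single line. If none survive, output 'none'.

Answer: B F G H

Derivation:
Roots: B H
Mark B: refs=F null, marked=B
Mark H: refs=G null F, marked=B H
Mark F: refs=null null, marked=B F H
Mark G: refs=F, marked=B F G H
Unmarked (collected): A C D E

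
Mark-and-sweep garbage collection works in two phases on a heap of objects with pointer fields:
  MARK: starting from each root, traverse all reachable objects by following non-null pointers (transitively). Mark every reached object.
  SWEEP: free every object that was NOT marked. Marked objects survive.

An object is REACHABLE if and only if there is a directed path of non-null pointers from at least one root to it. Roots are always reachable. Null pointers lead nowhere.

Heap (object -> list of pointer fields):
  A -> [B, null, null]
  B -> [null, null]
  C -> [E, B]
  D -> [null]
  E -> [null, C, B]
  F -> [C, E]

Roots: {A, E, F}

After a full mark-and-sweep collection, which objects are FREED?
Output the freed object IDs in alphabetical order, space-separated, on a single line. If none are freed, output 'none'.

Roots: A E F
Mark A: refs=B null null, marked=A
Mark E: refs=null C B, marked=A E
Mark F: refs=C E, marked=A E F
Mark B: refs=null null, marked=A B E F
Mark C: refs=E B, marked=A B C E F
Unmarked (collected): D

Answer: D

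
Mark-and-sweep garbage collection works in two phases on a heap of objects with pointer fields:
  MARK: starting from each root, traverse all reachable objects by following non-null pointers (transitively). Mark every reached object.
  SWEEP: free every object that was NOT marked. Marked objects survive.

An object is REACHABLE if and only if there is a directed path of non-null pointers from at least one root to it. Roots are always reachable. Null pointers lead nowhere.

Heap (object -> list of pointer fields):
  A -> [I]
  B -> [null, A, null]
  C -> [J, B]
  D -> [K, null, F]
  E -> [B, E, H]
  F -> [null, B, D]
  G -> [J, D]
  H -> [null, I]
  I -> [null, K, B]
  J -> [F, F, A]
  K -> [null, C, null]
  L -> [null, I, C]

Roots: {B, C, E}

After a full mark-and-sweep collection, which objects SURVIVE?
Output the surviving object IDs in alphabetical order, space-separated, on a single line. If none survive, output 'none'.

Roots: B C E
Mark B: refs=null A null, marked=B
Mark C: refs=J B, marked=B C
Mark E: refs=B E H, marked=B C E
Mark A: refs=I, marked=A B C E
Mark J: refs=F F A, marked=A B C E J
Mark H: refs=null I, marked=A B C E H J
Mark I: refs=null K B, marked=A B C E H I J
Mark F: refs=null B D, marked=A B C E F H I J
Mark K: refs=null C null, marked=A B C E F H I J K
Mark D: refs=K null F, marked=A B C D E F H I J K
Unmarked (collected): G L

Answer: A B C D E F H I J K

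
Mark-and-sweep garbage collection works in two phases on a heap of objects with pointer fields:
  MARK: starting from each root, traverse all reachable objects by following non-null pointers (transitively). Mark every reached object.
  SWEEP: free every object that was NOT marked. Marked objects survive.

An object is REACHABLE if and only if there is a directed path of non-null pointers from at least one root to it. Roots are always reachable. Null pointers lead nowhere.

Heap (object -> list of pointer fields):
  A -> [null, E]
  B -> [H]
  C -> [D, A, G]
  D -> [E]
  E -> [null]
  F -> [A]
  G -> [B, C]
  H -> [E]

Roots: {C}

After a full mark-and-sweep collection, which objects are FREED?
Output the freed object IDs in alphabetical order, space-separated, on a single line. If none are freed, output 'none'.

Roots: C
Mark C: refs=D A G, marked=C
Mark D: refs=E, marked=C D
Mark A: refs=null E, marked=A C D
Mark G: refs=B C, marked=A C D G
Mark E: refs=null, marked=A C D E G
Mark B: refs=H, marked=A B C D E G
Mark H: refs=E, marked=A B C D E G H
Unmarked (collected): F

Answer: F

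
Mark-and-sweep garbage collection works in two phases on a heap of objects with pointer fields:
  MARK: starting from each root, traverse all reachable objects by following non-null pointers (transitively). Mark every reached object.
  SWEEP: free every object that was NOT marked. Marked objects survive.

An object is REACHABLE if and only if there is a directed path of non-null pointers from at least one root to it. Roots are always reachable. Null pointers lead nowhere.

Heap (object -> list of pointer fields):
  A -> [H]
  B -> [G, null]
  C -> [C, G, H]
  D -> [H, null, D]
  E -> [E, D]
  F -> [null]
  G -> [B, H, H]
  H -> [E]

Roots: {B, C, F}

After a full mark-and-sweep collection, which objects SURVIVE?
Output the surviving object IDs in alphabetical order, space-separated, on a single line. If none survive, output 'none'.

Roots: B C F
Mark B: refs=G null, marked=B
Mark C: refs=C G H, marked=B C
Mark F: refs=null, marked=B C F
Mark G: refs=B H H, marked=B C F G
Mark H: refs=E, marked=B C F G H
Mark E: refs=E D, marked=B C E F G H
Mark D: refs=H null D, marked=B C D E F G H
Unmarked (collected): A

Answer: B C D E F G H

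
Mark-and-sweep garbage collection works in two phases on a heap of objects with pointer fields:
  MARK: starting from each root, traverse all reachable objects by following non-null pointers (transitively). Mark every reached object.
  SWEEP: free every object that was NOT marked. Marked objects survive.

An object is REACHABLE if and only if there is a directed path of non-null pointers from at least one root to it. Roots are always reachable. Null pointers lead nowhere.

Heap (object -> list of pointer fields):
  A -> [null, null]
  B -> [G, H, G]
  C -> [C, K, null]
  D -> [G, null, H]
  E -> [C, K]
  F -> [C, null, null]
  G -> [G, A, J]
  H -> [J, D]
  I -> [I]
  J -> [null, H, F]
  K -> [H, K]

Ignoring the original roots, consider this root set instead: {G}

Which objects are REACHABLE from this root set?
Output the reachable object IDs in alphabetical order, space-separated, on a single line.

Roots: G
Mark G: refs=G A J, marked=G
Mark A: refs=null null, marked=A G
Mark J: refs=null H F, marked=A G J
Mark H: refs=J D, marked=A G H J
Mark F: refs=C null null, marked=A F G H J
Mark D: refs=G null H, marked=A D F G H J
Mark C: refs=C K null, marked=A C D F G H J
Mark K: refs=H K, marked=A C D F G H J K
Unmarked (collected): B E I

Answer: A C D F G H J K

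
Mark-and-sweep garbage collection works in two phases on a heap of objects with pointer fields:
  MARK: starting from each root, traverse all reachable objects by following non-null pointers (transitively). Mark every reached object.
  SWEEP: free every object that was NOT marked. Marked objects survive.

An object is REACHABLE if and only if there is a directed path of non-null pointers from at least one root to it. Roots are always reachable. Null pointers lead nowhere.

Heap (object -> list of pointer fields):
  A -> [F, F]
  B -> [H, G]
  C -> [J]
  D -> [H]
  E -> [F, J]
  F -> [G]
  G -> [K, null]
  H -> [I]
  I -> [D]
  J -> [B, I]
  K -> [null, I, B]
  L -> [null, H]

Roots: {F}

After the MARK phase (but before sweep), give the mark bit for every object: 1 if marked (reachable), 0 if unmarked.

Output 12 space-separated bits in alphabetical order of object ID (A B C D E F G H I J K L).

Answer: 0 1 0 1 0 1 1 1 1 0 1 0

Derivation:
Roots: F
Mark F: refs=G, marked=F
Mark G: refs=K null, marked=F G
Mark K: refs=null I B, marked=F G K
Mark I: refs=D, marked=F G I K
Mark B: refs=H G, marked=B F G I K
Mark D: refs=H, marked=B D F G I K
Mark H: refs=I, marked=B D F G H I K
Unmarked (collected): A C E J L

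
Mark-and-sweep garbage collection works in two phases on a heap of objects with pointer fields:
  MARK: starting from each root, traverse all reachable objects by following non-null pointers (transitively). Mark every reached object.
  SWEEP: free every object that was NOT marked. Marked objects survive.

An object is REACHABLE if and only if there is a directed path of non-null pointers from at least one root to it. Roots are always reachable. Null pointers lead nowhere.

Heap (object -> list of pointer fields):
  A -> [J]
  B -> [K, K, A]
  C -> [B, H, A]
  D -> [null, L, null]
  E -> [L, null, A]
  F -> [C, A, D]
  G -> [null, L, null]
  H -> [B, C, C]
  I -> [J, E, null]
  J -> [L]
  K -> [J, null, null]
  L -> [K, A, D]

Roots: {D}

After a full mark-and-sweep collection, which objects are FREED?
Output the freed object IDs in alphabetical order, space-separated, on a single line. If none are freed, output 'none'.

Answer: B C E F G H I

Derivation:
Roots: D
Mark D: refs=null L null, marked=D
Mark L: refs=K A D, marked=D L
Mark K: refs=J null null, marked=D K L
Mark A: refs=J, marked=A D K L
Mark J: refs=L, marked=A D J K L
Unmarked (collected): B C E F G H I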